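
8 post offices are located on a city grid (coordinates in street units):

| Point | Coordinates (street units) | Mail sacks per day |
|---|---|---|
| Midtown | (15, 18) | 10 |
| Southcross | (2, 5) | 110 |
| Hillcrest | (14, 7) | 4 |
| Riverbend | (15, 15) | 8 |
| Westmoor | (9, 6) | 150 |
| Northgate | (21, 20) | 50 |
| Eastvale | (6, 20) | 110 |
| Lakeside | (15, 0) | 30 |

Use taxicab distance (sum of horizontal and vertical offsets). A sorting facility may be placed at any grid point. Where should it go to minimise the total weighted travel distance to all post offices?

(9, 6)

Manhattan distance separates: Σwᵢ(|x−xᵢ|+|y−yᵢ|) = Σwᵢ|x−xᵢ| + Σwᵢ|y−yᵢ|, so x and y are optimised independently as 1-D weighted medians.
Total weight W = 472; half = 236.
x-coordinate, sorted with cumulative weight:
  x=2 (Southcross, w=110) cum 110
  x=6 (Eastvale, w=110) cum 220
  x=9 (Westmoor, w=150) cum 370  ← median
  x=14 (Hillcrest, w=4) cum 374
  x=15 (Midtown, w=10) cum 384
  x=15 (Riverbend, w=8) cum 392
  x=15 (Lakeside, w=30) cum 422
  x=21 (Northgate, w=50) cum 472
⇒ x* = 9
y-coordinate, sorted with cumulative weight:
  y=0 (Lakeside, w=30) cum 30
  y=5 (Southcross, w=110) cum 140
  y=6 (Westmoor, w=150) cum 290  ← median
  y=7 (Hillcrest, w=4) cum 294
  y=15 (Riverbend, w=8) cum 302
  y=18 (Midtown, w=10) cum 312
  y=20 (Northgate, w=50) cum 362
  y=20 (Eastvale, w=110) cum 472
⇒ y* = 6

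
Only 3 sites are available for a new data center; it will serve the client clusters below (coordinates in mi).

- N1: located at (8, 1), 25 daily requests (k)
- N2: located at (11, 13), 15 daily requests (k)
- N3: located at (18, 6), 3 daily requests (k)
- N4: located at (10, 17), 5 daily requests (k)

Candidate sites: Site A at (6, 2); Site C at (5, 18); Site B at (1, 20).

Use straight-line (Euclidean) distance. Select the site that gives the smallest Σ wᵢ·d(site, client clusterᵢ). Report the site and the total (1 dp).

Site A, total 352.7 mi

Total weighted distance at each candidate:
  Site A (6, 2): total = 352.7
  Site C (5, 18): total = 627.3
  Site B (1, 20): total = 802.8
Minimum is at Site A with total 352.7 mi.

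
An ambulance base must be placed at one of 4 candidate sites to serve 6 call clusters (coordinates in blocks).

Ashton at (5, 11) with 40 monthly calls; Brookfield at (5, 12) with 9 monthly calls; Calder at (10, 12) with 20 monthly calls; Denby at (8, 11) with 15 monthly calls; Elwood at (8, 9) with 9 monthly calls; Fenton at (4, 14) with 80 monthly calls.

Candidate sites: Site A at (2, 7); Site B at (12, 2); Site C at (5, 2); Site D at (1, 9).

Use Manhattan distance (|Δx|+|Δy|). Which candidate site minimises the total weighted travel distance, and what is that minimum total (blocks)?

Total weighted distance at each candidate:
  Site A (2, 7): total = 1554
  Site B (12, 2): total = 2927
  Site C (5, 2): total = 2060
  Site D (1, 9): total = 1381
Minimum is at Site D with total 1381 blocks.

Site D, total 1381 blocks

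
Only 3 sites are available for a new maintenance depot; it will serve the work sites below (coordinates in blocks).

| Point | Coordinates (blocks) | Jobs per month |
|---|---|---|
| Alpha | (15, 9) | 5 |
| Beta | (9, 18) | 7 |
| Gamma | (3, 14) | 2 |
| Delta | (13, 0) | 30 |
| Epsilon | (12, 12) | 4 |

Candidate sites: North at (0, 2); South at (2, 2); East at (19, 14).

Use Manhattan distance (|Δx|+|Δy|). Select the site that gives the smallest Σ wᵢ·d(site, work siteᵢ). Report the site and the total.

Total weighted distance at each candidate:
  North (0, 2): total = 853
  South (2, 2): total = 757
  East (19, 14): total = 811
Minimum is at South with total 757 blocks.

South, total 757 blocks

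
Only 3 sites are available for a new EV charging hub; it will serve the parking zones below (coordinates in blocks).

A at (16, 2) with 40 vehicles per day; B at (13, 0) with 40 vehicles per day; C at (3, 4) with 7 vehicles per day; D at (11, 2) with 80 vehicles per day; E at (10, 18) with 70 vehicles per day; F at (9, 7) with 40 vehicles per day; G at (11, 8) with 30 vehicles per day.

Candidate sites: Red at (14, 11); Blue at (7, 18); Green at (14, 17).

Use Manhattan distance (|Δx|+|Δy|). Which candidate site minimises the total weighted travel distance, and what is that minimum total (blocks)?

Red, total 3316 blocks

Total weighted distance at each candidate:
  Red (14, 11): total = 3316
  Blue (7, 18): total = 4836
  Green (14, 17): total = 4318
Minimum is at Red with total 3316 blocks.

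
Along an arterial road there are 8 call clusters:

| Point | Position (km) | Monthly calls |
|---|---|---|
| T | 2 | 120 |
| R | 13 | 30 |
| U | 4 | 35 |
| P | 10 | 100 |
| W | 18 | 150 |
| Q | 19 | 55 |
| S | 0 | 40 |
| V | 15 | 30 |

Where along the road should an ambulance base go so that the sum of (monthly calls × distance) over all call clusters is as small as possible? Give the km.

For a sum of weighted absolute distances on a line, the optimum is the weighted median (not the mean). Total weight W = 560; half-weight = 280.
Sort by position and accumulate weight:
  km 0 (S, w=40) → cum 40
  km 2 (T, w=120) → cum 160
  km 4 (U, w=35) → cum 195
  km 10 (P, w=100) → cum 295  ≥ 280 → median here
  km 13 (R, w=30) → cum 325
  km 15 (V, w=30) → cum 355
  km 18 (W, w=150) → cum 505
  km 19 (Q, w=55) → cum 560
Optimal location: km 10.

x = 10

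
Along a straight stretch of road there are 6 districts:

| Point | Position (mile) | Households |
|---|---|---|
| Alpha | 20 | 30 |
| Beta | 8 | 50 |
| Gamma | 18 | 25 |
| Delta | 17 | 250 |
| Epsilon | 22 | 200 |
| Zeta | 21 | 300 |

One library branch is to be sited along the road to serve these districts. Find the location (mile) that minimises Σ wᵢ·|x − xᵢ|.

x = 21

For a sum of weighted absolute distances on a line, the optimum is the weighted median (not the mean). Total weight W = 855; half-weight = 427.5.
Sort by position and accumulate weight:
  mile 8 (Beta, w=50) → cum 50
  mile 17 (Delta, w=250) → cum 300
  mile 18 (Gamma, w=25) → cum 325
  mile 20 (Alpha, w=30) → cum 355
  mile 21 (Zeta, w=300) → cum 655  ≥ 427.5 → median here
  mile 22 (Epsilon, w=200) → cum 855
Optimal location: mile 21.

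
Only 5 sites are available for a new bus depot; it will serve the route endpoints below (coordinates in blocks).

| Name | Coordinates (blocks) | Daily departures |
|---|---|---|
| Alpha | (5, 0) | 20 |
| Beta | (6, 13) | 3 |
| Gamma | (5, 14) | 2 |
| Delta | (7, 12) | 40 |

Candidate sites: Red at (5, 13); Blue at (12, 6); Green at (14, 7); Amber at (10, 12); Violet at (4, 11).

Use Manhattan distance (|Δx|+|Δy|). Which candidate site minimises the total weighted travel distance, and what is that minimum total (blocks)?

Total weighted distance at each candidate:
  Red (5, 13): total = 385
  Blue (12, 6): total = 769
  Green (14, 7): total = 874
  Amber (10, 12): total = 489
  Violet (4, 11): total = 420
Minimum is at Red with total 385 blocks.

Red, total 385 blocks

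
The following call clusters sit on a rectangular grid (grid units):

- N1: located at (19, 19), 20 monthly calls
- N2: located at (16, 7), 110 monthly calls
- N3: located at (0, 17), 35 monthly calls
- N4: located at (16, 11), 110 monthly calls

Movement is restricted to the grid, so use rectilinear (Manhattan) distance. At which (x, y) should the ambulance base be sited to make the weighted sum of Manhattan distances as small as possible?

(16, 11)

Manhattan distance separates: Σwᵢ(|x−xᵢ|+|y−yᵢ|) = Σwᵢ|x−xᵢ| + Σwᵢ|y−yᵢ|, so x and y are optimised independently as 1-D weighted medians.
Total weight W = 275; half = 137.5.
x-coordinate, sorted with cumulative weight:
  x=0 (N3, w=35) cum 35
  x=16 (N2, w=110) cum 145  ← median
  x=16 (N4, w=110) cum 255
  x=19 (N1, w=20) cum 275
⇒ x* = 16
y-coordinate, sorted with cumulative weight:
  y=7 (N2, w=110) cum 110
  y=11 (N4, w=110) cum 220  ← median
  y=17 (N3, w=35) cum 255
  y=19 (N1, w=20) cum 275
⇒ y* = 11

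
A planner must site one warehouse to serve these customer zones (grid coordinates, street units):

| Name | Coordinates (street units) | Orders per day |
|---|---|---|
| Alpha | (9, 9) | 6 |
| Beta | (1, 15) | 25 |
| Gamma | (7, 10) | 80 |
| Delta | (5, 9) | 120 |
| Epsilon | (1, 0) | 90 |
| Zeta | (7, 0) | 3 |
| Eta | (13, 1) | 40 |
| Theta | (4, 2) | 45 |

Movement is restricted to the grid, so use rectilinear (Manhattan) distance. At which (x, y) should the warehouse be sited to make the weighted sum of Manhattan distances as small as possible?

(5, 9)

Manhattan distance separates: Σwᵢ(|x−xᵢ|+|y−yᵢ|) = Σwᵢ|x−xᵢ| + Σwᵢ|y−yᵢ|, so x and y are optimised independently as 1-D weighted medians.
Total weight W = 409; half = 204.5.
x-coordinate, sorted with cumulative weight:
  x=1 (Beta, w=25) cum 25
  x=1 (Epsilon, w=90) cum 115
  x=4 (Theta, w=45) cum 160
  x=5 (Delta, w=120) cum 280  ← median
  x=7 (Gamma, w=80) cum 360
  x=7 (Zeta, w=3) cum 363
  x=9 (Alpha, w=6) cum 369
  x=13 (Eta, w=40) cum 409
⇒ x* = 5
y-coordinate, sorted with cumulative weight:
  y=0 (Epsilon, w=90) cum 90
  y=0 (Zeta, w=3) cum 93
  y=1 (Eta, w=40) cum 133
  y=2 (Theta, w=45) cum 178
  y=9 (Alpha, w=6) cum 184
  y=9 (Delta, w=120) cum 304  ← median
  y=10 (Gamma, w=80) cum 384
  y=15 (Beta, w=25) cum 409
⇒ y* = 9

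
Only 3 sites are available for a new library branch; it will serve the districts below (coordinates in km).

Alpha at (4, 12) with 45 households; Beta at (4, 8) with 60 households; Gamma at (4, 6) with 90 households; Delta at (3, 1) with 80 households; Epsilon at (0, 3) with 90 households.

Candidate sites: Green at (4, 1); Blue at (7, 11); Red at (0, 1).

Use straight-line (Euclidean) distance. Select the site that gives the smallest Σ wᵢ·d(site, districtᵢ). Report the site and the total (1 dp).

Total weighted distance at each candidate:
  Green (4, 1): total = 1847.5
  Blue (7, 11): total = 2740.0
  Red (0, 1): total = 2006.7
Minimum is at Green with total 1847.5 km.

Green, total 1847.5 km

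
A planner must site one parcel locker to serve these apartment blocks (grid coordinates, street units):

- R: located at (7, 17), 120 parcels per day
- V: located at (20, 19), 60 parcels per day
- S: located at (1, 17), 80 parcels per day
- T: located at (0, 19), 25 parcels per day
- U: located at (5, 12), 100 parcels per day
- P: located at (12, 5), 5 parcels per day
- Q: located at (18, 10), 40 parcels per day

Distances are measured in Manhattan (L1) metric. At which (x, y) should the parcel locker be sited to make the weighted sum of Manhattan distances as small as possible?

Manhattan distance separates: Σwᵢ(|x−xᵢ|+|y−yᵢ|) = Σwᵢ|x−xᵢ| + Σwᵢ|y−yᵢ|, so x and y are optimised independently as 1-D weighted medians.
Total weight W = 430; half = 215.
x-coordinate, sorted with cumulative weight:
  x=0 (T, w=25) cum 25
  x=1 (S, w=80) cum 105
  x=5 (U, w=100) cum 205
  x=7 (R, w=120) cum 325  ← median
  x=12 (P, w=5) cum 330
  x=18 (Q, w=40) cum 370
  x=20 (V, w=60) cum 430
⇒ x* = 7
y-coordinate, sorted with cumulative weight:
  y=5 (P, w=5) cum 5
  y=10 (Q, w=40) cum 45
  y=12 (U, w=100) cum 145
  y=17 (R, w=120) cum 265  ← median
  y=17 (S, w=80) cum 345
  y=19 (V, w=60) cum 405
  y=19 (T, w=25) cum 430
⇒ y* = 17

(7, 17)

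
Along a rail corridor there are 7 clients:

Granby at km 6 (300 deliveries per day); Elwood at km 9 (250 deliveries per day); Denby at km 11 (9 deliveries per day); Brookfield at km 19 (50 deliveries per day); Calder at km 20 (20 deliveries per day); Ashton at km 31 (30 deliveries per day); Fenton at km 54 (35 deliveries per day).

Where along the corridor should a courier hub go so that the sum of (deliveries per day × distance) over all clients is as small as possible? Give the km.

x = 9

For a sum of weighted absolute distances on a line, the optimum is the weighted median (not the mean). Total weight W = 694; half-weight = 347.
Sort by position and accumulate weight:
  km 6 (Granby, w=300) → cum 300
  km 9 (Elwood, w=250) → cum 550  ≥ 347 → median here
  km 11 (Denby, w=9) → cum 559
  km 19 (Brookfield, w=50) → cum 609
  km 20 (Calder, w=20) → cum 629
  km 31 (Ashton, w=30) → cum 659
  km 54 (Fenton, w=35) → cum 694
Optimal location: km 9.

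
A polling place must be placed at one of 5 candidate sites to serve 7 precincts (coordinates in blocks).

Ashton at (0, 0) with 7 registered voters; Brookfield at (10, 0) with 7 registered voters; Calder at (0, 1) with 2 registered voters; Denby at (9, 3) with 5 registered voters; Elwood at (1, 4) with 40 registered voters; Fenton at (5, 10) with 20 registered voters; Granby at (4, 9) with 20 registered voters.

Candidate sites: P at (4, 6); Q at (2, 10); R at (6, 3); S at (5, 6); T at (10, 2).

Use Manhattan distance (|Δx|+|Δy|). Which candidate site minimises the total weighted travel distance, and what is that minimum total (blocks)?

Total weighted distance at each candidate:
  P (4, 6): total = 572
  Q (2, 10): total = 702
  R (6, 3): total = 703
  S (5, 6): total = 609
  T (10, 2): total = 1090
Minimum is at P with total 572 blocks.

P, total 572 blocks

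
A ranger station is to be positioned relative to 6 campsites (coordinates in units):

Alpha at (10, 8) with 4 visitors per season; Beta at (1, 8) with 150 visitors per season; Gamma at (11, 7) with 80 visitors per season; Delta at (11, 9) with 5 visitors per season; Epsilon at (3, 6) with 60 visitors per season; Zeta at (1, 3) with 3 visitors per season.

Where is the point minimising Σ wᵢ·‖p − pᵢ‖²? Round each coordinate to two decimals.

The minimiser of Σwᵢ‖p−pᵢ‖² is the weighted centroid p* = (Σwᵢpᵢ)/(Σwᵢ).
Σwᵢ = 302.
Σwᵢxᵢ = 4·10 + 150·1 + 80·11 + 5·11 + 60·3 + 3·1 = 1308.
Σwᵢyᵢ = 4·8 + 150·8 + 80·7 + 5·9 + 60·6 + 3·3 = 2206.
x* = 1308/302 = 4.33, y* = 2206/302 = 7.30.

(4.33, 7.30)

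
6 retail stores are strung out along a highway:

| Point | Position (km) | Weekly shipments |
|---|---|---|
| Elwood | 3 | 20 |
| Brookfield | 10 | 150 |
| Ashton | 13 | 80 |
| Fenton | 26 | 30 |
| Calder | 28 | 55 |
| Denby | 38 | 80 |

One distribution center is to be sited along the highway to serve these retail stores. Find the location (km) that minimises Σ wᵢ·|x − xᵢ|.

x = 13

For a sum of weighted absolute distances on a line, the optimum is the weighted median (not the mean). Total weight W = 415; half-weight = 207.5.
Sort by position and accumulate weight:
  km 3 (Elwood, w=20) → cum 20
  km 10 (Brookfield, w=150) → cum 170
  km 13 (Ashton, w=80) → cum 250  ≥ 207.5 → median here
  km 26 (Fenton, w=30) → cum 280
  km 28 (Calder, w=55) → cum 335
  km 38 (Denby, w=80) → cum 415
Optimal location: km 13.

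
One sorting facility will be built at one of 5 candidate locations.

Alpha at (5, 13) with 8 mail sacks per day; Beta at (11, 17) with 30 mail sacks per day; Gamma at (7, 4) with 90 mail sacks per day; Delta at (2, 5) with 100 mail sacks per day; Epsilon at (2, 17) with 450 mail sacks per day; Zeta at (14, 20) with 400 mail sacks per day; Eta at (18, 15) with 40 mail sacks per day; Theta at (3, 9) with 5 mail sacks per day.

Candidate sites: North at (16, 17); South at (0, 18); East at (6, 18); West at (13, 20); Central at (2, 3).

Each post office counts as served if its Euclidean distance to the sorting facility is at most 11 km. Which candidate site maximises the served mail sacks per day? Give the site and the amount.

Coverage radius r = 11 km; a point is covered iff (Δx)²+(Δy)² ≤ 11² = 121.
  North (16, 17): covers {Beta, Zeta, Eta} → 470
  South (0, 18): covers {Alpha, Epsilon, Theta} → 463
  East (6, 18): covers {Alpha, Beta, Epsilon, Zeta, Theta} → 893
  West (13, 20): covers {Alpha, Beta, Zeta, Eta} → 478
  Central (2, 3): covers {Alpha, Gamma, Delta, Theta} → 203
Maximum coverage at East: 893 mail sacks per day.

East, covering 893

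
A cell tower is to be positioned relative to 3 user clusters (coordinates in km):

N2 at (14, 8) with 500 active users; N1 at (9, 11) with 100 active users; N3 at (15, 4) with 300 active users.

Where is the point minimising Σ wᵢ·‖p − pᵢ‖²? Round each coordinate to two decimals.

(13.78, 7.00)

The minimiser of Σwᵢ‖p−pᵢ‖² is the weighted centroid p* = (Σwᵢpᵢ)/(Σwᵢ).
Σwᵢ = 900.
Σwᵢxᵢ = 500·14 + 100·9 + 300·15 = 12400.
Σwᵢyᵢ = 500·8 + 100·11 + 300·4 = 6300.
x* = 12400/900 = 13.78, y* = 6300/900 = 7.00.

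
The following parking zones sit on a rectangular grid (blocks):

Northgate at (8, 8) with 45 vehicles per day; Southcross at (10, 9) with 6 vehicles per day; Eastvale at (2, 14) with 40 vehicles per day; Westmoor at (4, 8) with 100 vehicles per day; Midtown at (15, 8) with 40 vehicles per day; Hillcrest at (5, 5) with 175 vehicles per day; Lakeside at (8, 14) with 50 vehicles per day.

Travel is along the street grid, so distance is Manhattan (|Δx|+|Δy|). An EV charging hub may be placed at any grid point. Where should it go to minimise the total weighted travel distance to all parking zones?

(5, 8)

Manhattan distance separates: Σwᵢ(|x−xᵢ|+|y−yᵢ|) = Σwᵢ|x−xᵢ| + Σwᵢ|y−yᵢ|, so x and y are optimised independently as 1-D weighted medians.
Total weight W = 456; half = 228.
x-coordinate, sorted with cumulative weight:
  x=2 (Eastvale, w=40) cum 40
  x=4 (Westmoor, w=100) cum 140
  x=5 (Hillcrest, w=175) cum 315  ← median
  x=8 (Northgate, w=45) cum 360
  x=8 (Lakeside, w=50) cum 410
  x=10 (Southcross, w=6) cum 416
  x=15 (Midtown, w=40) cum 456
⇒ x* = 5
y-coordinate, sorted with cumulative weight:
  y=5 (Hillcrest, w=175) cum 175
  y=8 (Northgate, w=45) cum 220
  y=8 (Westmoor, w=100) cum 320  ← median
  y=8 (Midtown, w=40) cum 360
  y=9 (Southcross, w=6) cum 366
  y=14 (Eastvale, w=40) cum 406
  y=14 (Lakeside, w=50) cum 456
⇒ y* = 8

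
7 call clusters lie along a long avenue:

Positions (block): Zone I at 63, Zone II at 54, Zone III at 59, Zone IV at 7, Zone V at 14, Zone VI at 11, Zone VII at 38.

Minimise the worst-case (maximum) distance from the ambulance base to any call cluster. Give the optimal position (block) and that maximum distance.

location 35, max distance 28

The 1-center on a line is the midpoint of the two extreme points: leftmost at 7, rightmost at 63.
Optimal location = (7 + 63)/2 = 35; maximum distance = (63 − 7)/2 = 28.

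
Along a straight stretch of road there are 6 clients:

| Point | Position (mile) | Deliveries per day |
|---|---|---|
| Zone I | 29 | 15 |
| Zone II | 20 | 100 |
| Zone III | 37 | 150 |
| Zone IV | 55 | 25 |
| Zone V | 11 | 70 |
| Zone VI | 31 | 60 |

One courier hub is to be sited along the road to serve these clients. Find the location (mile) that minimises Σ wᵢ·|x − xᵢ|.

x = 31

For a sum of weighted absolute distances on a line, the optimum is the weighted median (not the mean). Total weight W = 420; half-weight = 210.
Sort by position and accumulate weight:
  mile 11 (Zone V, w=70) → cum 70
  mile 20 (Zone II, w=100) → cum 170
  mile 29 (Zone I, w=15) → cum 185
  mile 31 (Zone VI, w=60) → cum 245  ≥ 210 → median here
  mile 37 (Zone III, w=150) → cum 395
  mile 55 (Zone IV, w=25) → cum 420
Optimal location: mile 31.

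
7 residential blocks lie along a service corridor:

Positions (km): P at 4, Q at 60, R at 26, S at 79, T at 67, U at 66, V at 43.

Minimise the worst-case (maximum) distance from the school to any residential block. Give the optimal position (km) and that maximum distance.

location 41.5, max distance 37.5

The 1-center on a line is the midpoint of the two extreme points: leftmost at 4, rightmost at 79.
Optimal location = (4 + 79)/2 = 41.5; maximum distance = (79 − 4)/2 = 37.5.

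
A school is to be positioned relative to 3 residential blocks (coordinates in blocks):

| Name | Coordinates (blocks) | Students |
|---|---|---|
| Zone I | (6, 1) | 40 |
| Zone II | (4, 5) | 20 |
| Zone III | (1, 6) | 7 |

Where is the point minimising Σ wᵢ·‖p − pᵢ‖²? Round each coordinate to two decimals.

(4.88, 2.72)

The minimiser of Σwᵢ‖p−pᵢ‖² is the weighted centroid p* = (Σwᵢpᵢ)/(Σwᵢ).
Σwᵢ = 67.
Σwᵢxᵢ = 40·6 + 20·4 + 7·1 = 327.
Σwᵢyᵢ = 40·1 + 20·5 + 7·6 = 182.
x* = 327/67 = 4.88, y* = 182/67 = 2.72.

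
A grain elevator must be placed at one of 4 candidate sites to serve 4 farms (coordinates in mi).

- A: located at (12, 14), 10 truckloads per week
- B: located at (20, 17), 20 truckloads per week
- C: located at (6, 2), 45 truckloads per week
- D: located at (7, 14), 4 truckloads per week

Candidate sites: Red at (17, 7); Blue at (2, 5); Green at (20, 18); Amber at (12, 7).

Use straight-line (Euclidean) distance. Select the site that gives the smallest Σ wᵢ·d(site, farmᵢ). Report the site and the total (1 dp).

Amber, total 712.0 mi

Total weighted distance at each candidate:
  Red (17, 7): total = 887.4
  Blue (2, 5): total = 833.4
  Green (20, 18): total = 1120.6
  Amber (12, 7): total = 712.0
Minimum is at Amber with total 712.0 mi.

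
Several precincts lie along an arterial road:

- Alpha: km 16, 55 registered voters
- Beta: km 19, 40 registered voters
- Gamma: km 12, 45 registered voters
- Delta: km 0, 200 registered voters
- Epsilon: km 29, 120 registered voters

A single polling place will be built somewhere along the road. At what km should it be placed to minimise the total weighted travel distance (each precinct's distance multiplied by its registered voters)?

x = 12

For a sum of weighted absolute distances on a line, the optimum is the weighted median (not the mean). Total weight W = 460; half-weight = 230.
Sort by position and accumulate weight:
  km 0 (Delta, w=200) → cum 200
  km 12 (Gamma, w=45) → cum 245  ≥ 230 → median here
  km 16 (Alpha, w=55) → cum 300
  km 19 (Beta, w=40) → cum 340
  km 29 (Epsilon, w=120) → cum 460
Optimal location: km 12.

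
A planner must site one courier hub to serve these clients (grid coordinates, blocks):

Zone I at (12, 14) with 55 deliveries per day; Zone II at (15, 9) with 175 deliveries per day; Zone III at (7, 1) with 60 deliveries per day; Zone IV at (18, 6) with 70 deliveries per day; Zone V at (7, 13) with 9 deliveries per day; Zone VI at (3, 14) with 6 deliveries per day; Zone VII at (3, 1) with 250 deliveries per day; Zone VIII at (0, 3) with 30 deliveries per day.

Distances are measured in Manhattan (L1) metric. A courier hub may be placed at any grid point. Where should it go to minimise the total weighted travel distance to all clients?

(7, 3)

Manhattan distance separates: Σwᵢ(|x−xᵢ|+|y−yᵢ|) = Σwᵢ|x−xᵢ| + Σwᵢ|y−yᵢ|, so x and y are optimised independently as 1-D weighted medians.
Total weight W = 655; half = 327.5.
x-coordinate, sorted with cumulative weight:
  x=0 (Zone VIII, w=30) cum 30
  x=3 (Zone VI, w=6) cum 36
  x=3 (Zone VII, w=250) cum 286
  x=7 (Zone III, w=60) cum 346  ← median
  x=7 (Zone V, w=9) cum 355
  x=12 (Zone I, w=55) cum 410
  x=15 (Zone II, w=175) cum 585
  x=18 (Zone IV, w=70) cum 655
⇒ x* = 7
y-coordinate, sorted with cumulative weight:
  y=1 (Zone III, w=60) cum 60
  y=1 (Zone VII, w=250) cum 310
  y=3 (Zone VIII, w=30) cum 340  ← median
  y=6 (Zone IV, w=70) cum 410
  y=9 (Zone II, w=175) cum 585
  y=13 (Zone V, w=9) cum 594
  y=14 (Zone I, w=55) cum 649
  y=14 (Zone VI, w=6) cum 655
⇒ y* = 3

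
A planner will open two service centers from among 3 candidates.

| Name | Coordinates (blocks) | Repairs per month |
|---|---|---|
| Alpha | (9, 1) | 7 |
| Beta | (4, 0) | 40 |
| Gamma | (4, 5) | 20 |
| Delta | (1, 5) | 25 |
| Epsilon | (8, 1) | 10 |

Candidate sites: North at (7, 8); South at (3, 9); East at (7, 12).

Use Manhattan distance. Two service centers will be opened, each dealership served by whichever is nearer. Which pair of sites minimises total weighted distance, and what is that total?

{North, South}, total 793

Evaluate every pair (each demand assigned to the nearer of the two):
  {North, South}: total = 793
  {South, East}: total = 861
  {North, East}: total = 928
Best pair: {North, South} with total 793.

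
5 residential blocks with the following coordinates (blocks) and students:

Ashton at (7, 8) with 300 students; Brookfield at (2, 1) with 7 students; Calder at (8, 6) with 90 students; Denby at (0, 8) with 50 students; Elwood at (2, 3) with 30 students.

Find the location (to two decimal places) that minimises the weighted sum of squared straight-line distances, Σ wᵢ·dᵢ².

(6.07, 7.21)

The minimiser of Σwᵢ‖p−pᵢ‖² is the weighted centroid p* = (Σwᵢpᵢ)/(Σwᵢ).
Σwᵢ = 477.
Σwᵢxᵢ = 300·7 + 7·2 + 90·8 + 50·0 + 30·2 = 2894.
Σwᵢyᵢ = 300·8 + 7·1 + 90·6 + 50·8 + 30·3 = 3437.
x* = 2894/477 = 6.07, y* = 3437/477 = 7.21.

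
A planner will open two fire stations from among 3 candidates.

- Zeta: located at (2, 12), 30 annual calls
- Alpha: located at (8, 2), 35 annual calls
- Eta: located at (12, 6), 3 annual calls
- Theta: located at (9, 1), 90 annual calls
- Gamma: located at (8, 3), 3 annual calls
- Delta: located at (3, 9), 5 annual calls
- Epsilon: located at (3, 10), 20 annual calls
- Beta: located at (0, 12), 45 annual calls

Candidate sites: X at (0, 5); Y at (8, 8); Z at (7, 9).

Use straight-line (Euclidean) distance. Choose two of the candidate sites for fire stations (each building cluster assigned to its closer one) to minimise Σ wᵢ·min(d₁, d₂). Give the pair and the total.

Evaluate every pair (each demand assigned to the nearer of the two):
  {Y, Z}: total = 1494.9
  {X, Y}: total = 1538.8
  {X, Z}: total = 1617.8
Best pair: {Y, Z} with total 1494.9.

{Y, Z}, total 1494.9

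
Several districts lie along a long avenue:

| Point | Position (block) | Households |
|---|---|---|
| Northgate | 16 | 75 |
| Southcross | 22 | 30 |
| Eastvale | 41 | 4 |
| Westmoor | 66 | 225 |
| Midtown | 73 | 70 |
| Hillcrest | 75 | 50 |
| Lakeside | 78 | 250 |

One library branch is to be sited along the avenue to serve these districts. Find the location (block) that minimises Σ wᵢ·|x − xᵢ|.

For a sum of weighted absolute distances on a line, the optimum is the weighted median (not the mean). Total weight W = 704; half-weight = 352.
Sort by position and accumulate weight:
  block 16 (Northgate, w=75) → cum 75
  block 22 (Southcross, w=30) → cum 105
  block 41 (Eastvale, w=4) → cum 109
  block 66 (Westmoor, w=225) → cum 334
  block 73 (Midtown, w=70) → cum 404  ≥ 352 → median here
  block 75 (Hillcrest, w=50) → cum 454
  block 78 (Lakeside, w=250) → cum 704
Optimal location: block 73.

x = 73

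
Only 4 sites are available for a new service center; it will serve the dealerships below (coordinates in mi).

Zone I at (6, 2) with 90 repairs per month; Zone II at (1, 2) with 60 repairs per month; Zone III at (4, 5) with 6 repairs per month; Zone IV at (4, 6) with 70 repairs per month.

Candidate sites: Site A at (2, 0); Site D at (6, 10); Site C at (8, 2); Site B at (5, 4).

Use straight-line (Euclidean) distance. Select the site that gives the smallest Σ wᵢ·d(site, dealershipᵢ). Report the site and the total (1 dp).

Site B, total 634.6 mi

Total weighted distance at each candidate:
  Site A (2, 0): total = 1011.7
  Site D (6, 10): total = 1631.4
  Site C (8, 2): total = 1026.0
  Site B (5, 4): total = 634.6
Minimum is at Site B with total 634.6 mi.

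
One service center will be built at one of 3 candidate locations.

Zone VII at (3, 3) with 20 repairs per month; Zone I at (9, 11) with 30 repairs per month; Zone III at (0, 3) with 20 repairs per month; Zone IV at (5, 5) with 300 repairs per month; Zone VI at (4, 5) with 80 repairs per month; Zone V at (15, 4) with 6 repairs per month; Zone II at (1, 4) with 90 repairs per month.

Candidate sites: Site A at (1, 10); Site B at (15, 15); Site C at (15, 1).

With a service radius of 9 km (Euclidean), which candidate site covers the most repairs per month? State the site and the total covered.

Site A, covering 540

Coverage radius r = 9 km; a point is covered iff (Δx)²+(Δy)² ≤ 9² = 81.
  Site A (1, 10): covers {Zone VII, Zone I, Zone III, Zone IV, Zone VI, Zone II} → 540
  Site B (15, 15): covers {Zone I} → 30
  Site C (15, 1): covers {Zone V} → 6
Maximum coverage at Site A: 540 repairs per month.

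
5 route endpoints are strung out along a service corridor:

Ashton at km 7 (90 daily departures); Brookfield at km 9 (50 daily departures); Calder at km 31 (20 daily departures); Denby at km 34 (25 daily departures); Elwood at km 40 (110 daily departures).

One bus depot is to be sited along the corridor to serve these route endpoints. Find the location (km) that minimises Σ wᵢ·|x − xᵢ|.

For a sum of weighted absolute distances on a line, the optimum is the weighted median (not the mean). Total weight W = 295; half-weight = 147.5.
Sort by position and accumulate weight:
  km 7 (Ashton, w=90) → cum 90
  km 9 (Brookfield, w=50) → cum 140
  km 31 (Calder, w=20) → cum 160  ≥ 147.5 → median here
  km 34 (Denby, w=25) → cum 185
  km 40 (Elwood, w=110) → cum 295
Optimal location: km 31.

x = 31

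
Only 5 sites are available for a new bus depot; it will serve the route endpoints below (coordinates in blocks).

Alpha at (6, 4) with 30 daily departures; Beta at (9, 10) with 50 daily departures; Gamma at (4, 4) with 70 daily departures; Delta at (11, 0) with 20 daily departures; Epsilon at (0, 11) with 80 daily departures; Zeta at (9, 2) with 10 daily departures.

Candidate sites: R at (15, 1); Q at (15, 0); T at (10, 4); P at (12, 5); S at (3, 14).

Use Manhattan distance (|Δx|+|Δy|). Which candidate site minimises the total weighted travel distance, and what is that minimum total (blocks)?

Total weighted distance at each candidate:
  R (15, 1): total = 4260
  Q (15, 0): total = 4480
  T (10, 4): total = 2380
  P (12, 5): total = 2860
  S (3, 14): total = 2760
Minimum is at T with total 2380 blocks.

T, total 2380 blocks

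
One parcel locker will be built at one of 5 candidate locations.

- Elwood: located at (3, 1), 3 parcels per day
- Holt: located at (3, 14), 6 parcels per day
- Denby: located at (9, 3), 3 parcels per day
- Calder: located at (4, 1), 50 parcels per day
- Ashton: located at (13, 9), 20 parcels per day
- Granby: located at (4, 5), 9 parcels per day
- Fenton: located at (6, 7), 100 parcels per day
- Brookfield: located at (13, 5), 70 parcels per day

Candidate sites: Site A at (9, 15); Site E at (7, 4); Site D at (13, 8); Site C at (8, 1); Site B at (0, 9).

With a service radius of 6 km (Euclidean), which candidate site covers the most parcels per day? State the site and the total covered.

Site E, covering 165

Coverage radius r = 6 km; a point is covered iff (Δx)²+(Δy)² ≤ 6² = 36.
  Site A (9, 15): covers {none} → 0
  Site E (7, 4): covers {Elwood, Denby, Calder, Granby, Fenton} → 165
  Site D (13, 8): covers {Ashton, Brookfield} → 90
  Site C (8, 1): covers {Elwood, Denby, Calder, Granby} → 65
  Site B (0, 9): covers {Holt, Granby} → 15
Maximum coverage at Site E: 165 parcels per day.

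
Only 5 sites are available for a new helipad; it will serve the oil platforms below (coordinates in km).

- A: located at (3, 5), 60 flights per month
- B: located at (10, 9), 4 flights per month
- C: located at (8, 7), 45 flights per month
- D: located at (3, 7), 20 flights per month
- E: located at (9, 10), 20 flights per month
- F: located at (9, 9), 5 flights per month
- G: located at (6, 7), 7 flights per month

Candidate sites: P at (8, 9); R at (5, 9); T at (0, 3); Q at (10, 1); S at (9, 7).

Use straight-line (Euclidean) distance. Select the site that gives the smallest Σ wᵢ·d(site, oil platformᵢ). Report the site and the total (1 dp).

Total weighted distance at each candidate:
  P (8, 9): total = 643.0
  R (5, 9): total = 625.3
  T (0, 3): total = 1098.1
  Q (10, 1): total = 1256.6
  S (9, 7): total = 644.4
Minimum is at R with total 625.3 km.

R, total 625.3 km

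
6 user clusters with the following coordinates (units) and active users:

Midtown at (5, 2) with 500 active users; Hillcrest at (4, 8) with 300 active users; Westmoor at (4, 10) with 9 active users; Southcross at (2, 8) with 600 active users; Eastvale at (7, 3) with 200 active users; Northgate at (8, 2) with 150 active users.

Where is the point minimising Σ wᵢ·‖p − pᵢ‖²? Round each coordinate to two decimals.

The minimiser of Σwᵢ‖p−pᵢ‖² is the weighted centroid p* = (Σwᵢpᵢ)/(Σwᵢ).
Σwᵢ = 1759.
Σwᵢxᵢ = 500·5 + 300·4 + 9·4 + 600·2 + 200·7 + 150·8 = 7536.
Σwᵢyᵢ = 500·2 + 300·8 + 9·10 + 600·8 + 200·3 + 150·2 = 9190.
x* = 7536/1759 = 4.28, y* = 9190/1759 = 5.22.

(4.28, 5.22)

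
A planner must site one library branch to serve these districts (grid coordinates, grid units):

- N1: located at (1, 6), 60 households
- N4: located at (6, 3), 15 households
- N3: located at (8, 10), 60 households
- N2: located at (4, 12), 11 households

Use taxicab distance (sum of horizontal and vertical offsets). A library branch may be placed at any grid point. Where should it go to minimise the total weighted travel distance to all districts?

Manhattan distance separates: Σwᵢ(|x−xᵢ|+|y−yᵢ|) = Σwᵢ|x−xᵢ| + Σwᵢ|y−yᵢ|, so x and y are optimised independently as 1-D weighted medians.
Total weight W = 146; half = 73.
x-coordinate, sorted with cumulative weight:
  x=1 (N1, w=60) cum 60
  x=4 (N2, w=11) cum 71
  x=6 (N4, w=15) cum 86  ← median
  x=8 (N3, w=60) cum 146
⇒ x* = 6
y-coordinate, sorted with cumulative weight:
  y=3 (N4, w=15) cum 15
  y=6 (N1, w=60) cum 75  ← median
  y=10 (N3, w=60) cum 135
  y=12 (N2, w=11) cum 146
⇒ y* = 6

(6, 6)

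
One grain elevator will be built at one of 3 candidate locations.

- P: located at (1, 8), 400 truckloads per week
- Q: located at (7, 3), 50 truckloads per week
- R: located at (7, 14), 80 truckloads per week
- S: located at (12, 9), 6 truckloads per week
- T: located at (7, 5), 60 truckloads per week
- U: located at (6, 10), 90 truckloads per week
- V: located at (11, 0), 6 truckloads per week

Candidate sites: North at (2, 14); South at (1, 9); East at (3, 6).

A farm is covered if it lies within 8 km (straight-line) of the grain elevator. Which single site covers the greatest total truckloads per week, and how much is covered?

South, covering 630

Coverage radius r = 8 km; a point is covered iff (Δx)²+(Δy)² ≤ 8² = 64.
  North (2, 14): covers {P, R, U} → 570
  South (1, 9): covers {P, R, T, U} → 630
  East (3, 6): covers {P, Q, T, U} → 600
Maximum coverage at South: 630 truckloads per week.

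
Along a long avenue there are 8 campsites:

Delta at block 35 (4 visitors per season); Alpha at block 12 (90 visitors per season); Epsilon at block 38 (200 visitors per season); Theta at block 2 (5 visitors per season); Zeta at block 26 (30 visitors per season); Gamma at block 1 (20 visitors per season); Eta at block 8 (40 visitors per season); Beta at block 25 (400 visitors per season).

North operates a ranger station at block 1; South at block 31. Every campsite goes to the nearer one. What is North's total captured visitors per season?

155

The indifferent point is the midpoint (1+31)/2 = 16; campsites left of it (closer to North at 1) go to North, those right go to South.
  Gamma at 1 (w=20) → North
  Theta at 2 (w=5) → North
  Eta at 8 (w=40) → North
  Alpha at 12 (w=90) → North
  Beta at 25 (w=400) → South
  Zeta at 26 (w=30) → South
  Delta at 35 (w=4) → South
  Epsilon at 38 (w=200) → South
North captures 155; South captures 634.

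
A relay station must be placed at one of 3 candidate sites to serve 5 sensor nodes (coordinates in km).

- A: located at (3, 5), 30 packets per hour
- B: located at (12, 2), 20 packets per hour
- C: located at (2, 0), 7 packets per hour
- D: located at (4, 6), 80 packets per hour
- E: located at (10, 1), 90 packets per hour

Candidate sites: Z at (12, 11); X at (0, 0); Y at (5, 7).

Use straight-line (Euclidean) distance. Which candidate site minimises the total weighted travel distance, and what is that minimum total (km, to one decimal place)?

Y, total 1126.3 km

Total weighted distance at each candidate:
  Z (12, 11): total = 2281.1
  X (0, 0): total = 1913.6
  Y (5, 7): total = 1126.3
Minimum is at Y with total 1126.3 km.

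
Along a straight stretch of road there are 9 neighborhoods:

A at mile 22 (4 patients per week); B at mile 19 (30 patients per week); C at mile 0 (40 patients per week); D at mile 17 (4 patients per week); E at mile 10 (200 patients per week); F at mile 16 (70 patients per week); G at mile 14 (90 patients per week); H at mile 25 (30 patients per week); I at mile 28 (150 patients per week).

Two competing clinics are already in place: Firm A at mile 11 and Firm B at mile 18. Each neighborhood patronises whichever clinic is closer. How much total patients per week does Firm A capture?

The indifferent point is the midpoint (11+18)/2 = 14.5; neighborhoods left of it (closer to Firm A at 11) go to Firm A, those right go to Firm B.
  C at 0 (w=40) → Firm A
  E at 10 (w=200) → Firm A
  G at 14 (w=90) → Firm A
  F at 16 (w=70) → Firm B
  D at 17 (w=4) → Firm B
  B at 19 (w=30) → Firm B
  A at 22 (w=4) → Firm B
  H at 25 (w=30) → Firm B
  I at 28 (w=150) → Firm B
Firm A captures 330; Firm B captures 288.

330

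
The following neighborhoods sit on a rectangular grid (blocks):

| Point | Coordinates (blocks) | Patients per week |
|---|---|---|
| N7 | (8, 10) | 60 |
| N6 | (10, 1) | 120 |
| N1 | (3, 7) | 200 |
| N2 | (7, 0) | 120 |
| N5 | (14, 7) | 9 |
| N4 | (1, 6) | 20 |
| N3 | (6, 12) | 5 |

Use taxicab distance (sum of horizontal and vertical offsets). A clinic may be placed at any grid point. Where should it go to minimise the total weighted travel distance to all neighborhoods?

(7, 7)

Manhattan distance separates: Σwᵢ(|x−xᵢ|+|y−yᵢ|) = Σwᵢ|x−xᵢ| + Σwᵢ|y−yᵢ|, so x and y are optimised independently as 1-D weighted medians.
Total weight W = 534; half = 267.
x-coordinate, sorted with cumulative weight:
  x=1 (N4, w=20) cum 20
  x=3 (N1, w=200) cum 220
  x=6 (N3, w=5) cum 225
  x=7 (N2, w=120) cum 345  ← median
  x=8 (N7, w=60) cum 405
  x=10 (N6, w=120) cum 525
  x=14 (N5, w=9) cum 534
⇒ x* = 7
y-coordinate, sorted with cumulative weight:
  y=0 (N2, w=120) cum 120
  y=1 (N6, w=120) cum 240
  y=6 (N4, w=20) cum 260
  y=7 (N1, w=200) cum 460  ← median
  y=7 (N5, w=9) cum 469
  y=10 (N7, w=60) cum 529
  y=12 (N3, w=5) cum 534
⇒ y* = 7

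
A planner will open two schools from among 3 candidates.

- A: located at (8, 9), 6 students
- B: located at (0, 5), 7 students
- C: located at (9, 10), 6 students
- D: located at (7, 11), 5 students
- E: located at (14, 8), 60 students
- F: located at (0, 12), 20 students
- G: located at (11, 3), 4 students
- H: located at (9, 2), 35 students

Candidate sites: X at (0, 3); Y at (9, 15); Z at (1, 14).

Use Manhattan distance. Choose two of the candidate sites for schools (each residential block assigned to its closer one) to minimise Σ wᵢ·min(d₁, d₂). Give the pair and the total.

Evaluate every pair (each demand assigned to the nearer of the two):
  {X, Y}: total = 1410
  {Y, Z}: total = 1463
  {X, Z}: total = 1797
Best pair: {X, Y} with total 1410.

{X, Y}, total 1410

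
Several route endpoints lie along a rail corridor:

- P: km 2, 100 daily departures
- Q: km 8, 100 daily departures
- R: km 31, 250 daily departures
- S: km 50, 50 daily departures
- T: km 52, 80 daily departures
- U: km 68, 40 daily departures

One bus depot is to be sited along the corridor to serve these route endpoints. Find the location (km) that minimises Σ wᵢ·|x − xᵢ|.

x = 31

For a sum of weighted absolute distances on a line, the optimum is the weighted median (not the mean). Total weight W = 620; half-weight = 310.
Sort by position and accumulate weight:
  km 2 (P, w=100) → cum 100
  km 8 (Q, w=100) → cum 200
  km 31 (R, w=250) → cum 450  ≥ 310 → median here
  km 50 (S, w=50) → cum 500
  km 52 (T, w=80) → cum 580
  km 68 (U, w=40) → cum 620
Optimal location: km 31.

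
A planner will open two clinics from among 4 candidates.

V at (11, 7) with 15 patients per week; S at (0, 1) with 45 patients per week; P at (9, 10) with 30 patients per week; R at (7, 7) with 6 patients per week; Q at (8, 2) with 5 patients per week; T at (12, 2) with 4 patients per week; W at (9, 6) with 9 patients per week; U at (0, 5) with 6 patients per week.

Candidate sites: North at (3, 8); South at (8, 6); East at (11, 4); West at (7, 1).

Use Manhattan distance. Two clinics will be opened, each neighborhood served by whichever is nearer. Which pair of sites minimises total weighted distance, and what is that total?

Evaluate every pair (each demand assigned to the nearer of the two):
  {South, West}: total = 634
  {East, West}: total = 760
  {North, South}: total = 769
  {North, West}: total = 853
  {North, East}: total = 874
  {South, East}: total = 887
Best pair: {South, West} with total 634.

{South, West}, total 634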